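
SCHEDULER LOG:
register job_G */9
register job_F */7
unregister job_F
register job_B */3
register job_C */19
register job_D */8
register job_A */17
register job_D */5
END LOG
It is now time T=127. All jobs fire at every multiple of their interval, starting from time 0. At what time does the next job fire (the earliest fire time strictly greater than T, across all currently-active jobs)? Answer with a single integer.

Op 1: register job_G */9 -> active={job_G:*/9}
Op 2: register job_F */7 -> active={job_F:*/7, job_G:*/9}
Op 3: unregister job_F -> active={job_G:*/9}
Op 4: register job_B */3 -> active={job_B:*/3, job_G:*/9}
Op 5: register job_C */19 -> active={job_B:*/3, job_C:*/19, job_G:*/9}
Op 6: register job_D */8 -> active={job_B:*/3, job_C:*/19, job_D:*/8, job_G:*/9}
Op 7: register job_A */17 -> active={job_A:*/17, job_B:*/3, job_C:*/19, job_D:*/8, job_G:*/9}
Op 8: register job_D */5 -> active={job_A:*/17, job_B:*/3, job_C:*/19, job_D:*/5, job_G:*/9}
  job_A: interval 17, next fire after T=127 is 136
  job_B: interval 3, next fire after T=127 is 129
  job_C: interval 19, next fire after T=127 is 133
  job_D: interval 5, next fire after T=127 is 130
  job_G: interval 9, next fire after T=127 is 135
Earliest fire time = 129 (job job_B)

Answer: 129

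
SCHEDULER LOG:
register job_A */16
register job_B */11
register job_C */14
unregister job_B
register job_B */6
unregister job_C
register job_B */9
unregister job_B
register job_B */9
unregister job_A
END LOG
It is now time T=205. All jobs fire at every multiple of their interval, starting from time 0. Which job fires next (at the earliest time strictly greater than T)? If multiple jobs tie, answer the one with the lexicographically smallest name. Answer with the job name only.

Answer: job_B

Derivation:
Op 1: register job_A */16 -> active={job_A:*/16}
Op 2: register job_B */11 -> active={job_A:*/16, job_B:*/11}
Op 3: register job_C */14 -> active={job_A:*/16, job_B:*/11, job_C:*/14}
Op 4: unregister job_B -> active={job_A:*/16, job_C:*/14}
Op 5: register job_B */6 -> active={job_A:*/16, job_B:*/6, job_C:*/14}
Op 6: unregister job_C -> active={job_A:*/16, job_B:*/6}
Op 7: register job_B */9 -> active={job_A:*/16, job_B:*/9}
Op 8: unregister job_B -> active={job_A:*/16}
Op 9: register job_B */9 -> active={job_A:*/16, job_B:*/9}
Op 10: unregister job_A -> active={job_B:*/9}
  job_B: interval 9, next fire after T=205 is 207
Earliest = 207, winner (lex tiebreak) = job_B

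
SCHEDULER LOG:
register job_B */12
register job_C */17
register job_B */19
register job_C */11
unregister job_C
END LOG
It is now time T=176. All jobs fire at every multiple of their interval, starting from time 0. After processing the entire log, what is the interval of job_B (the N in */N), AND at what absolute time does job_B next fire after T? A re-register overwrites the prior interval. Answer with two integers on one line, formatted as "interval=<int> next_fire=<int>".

Op 1: register job_B */12 -> active={job_B:*/12}
Op 2: register job_C */17 -> active={job_B:*/12, job_C:*/17}
Op 3: register job_B */19 -> active={job_B:*/19, job_C:*/17}
Op 4: register job_C */11 -> active={job_B:*/19, job_C:*/11}
Op 5: unregister job_C -> active={job_B:*/19}
Final interval of job_B = 19
Next fire of job_B after T=176: (176//19+1)*19 = 190

Answer: interval=19 next_fire=190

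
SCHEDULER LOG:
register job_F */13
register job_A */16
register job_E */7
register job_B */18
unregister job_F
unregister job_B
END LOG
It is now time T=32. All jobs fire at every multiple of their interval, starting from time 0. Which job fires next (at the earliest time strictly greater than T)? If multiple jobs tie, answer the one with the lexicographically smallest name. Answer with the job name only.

Answer: job_E

Derivation:
Op 1: register job_F */13 -> active={job_F:*/13}
Op 2: register job_A */16 -> active={job_A:*/16, job_F:*/13}
Op 3: register job_E */7 -> active={job_A:*/16, job_E:*/7, job_F:*/13}
Op 4: register job_B */18 -> active={job_A:*/16, job_B:*/18, job_E:*/7, job_F:*/13}
Op 5: unregister job_F -> active={job_A:*/16, job_B:*/18, job_E:*/7}
Op 6: unregister job_B -> active={job_A:*/16, job_E:*/7}
  job_A: interval 16, next fire after T=32 is 48
  job_E: interval 7, next fire after T=32 is 35
Earliest = 35, winner (lex tiebreak) = job_E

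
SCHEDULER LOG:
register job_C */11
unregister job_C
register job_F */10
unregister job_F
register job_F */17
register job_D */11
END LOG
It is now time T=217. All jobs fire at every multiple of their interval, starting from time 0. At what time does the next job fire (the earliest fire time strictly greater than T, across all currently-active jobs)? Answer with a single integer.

Op 1: register job_C */11 -> active={job_C:*/11}
Op 2: unregister job_C -> active={}
Op 3: register job_F */10 -> active={job_F:*/10}
Op 4: unregister job_F -> active={}
Op 5: register job_F */17 -> active={job_F:*/17}
Op 6: register job_D */11 -> active={job_D:*/11, job_F:*/17}
  job_D: interval 11, next fire after T=217 is 220
  job_F: interval 17, next fire after T=217 is 221
Earliest fire time = 220 (job job_D)

Answer: 220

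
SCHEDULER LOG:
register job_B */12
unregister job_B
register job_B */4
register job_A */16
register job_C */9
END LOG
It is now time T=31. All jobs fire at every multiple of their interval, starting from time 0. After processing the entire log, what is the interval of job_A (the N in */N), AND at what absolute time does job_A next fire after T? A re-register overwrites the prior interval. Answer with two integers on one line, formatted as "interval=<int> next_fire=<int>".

Op 1: register job_B */12 -> active={job_B:*/12}
Op 2: unregister job_B -> active={}
Op 3: register job_B */4 -> active={job_B:*/4}
Op 4: register job_A */16 -> active={job_A:*/16, job_B:*/4}
Op 5: register job_C */9 -> active={job_A:*/16, job_B:*/4, job_C:*/9}
Final interval of job_A = 16
Next fire of job_A after T=31: (31//16+1)*16 = 32

Answer: interval=16 next_fire=32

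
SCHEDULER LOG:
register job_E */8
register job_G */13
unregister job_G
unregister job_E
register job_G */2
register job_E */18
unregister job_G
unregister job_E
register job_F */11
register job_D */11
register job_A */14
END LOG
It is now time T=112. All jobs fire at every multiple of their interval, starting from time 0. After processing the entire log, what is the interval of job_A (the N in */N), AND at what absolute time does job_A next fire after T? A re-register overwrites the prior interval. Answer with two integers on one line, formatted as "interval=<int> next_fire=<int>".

Op 1: register job_E */8 -> active={job_E:*/8}
Op 2: register job_G */13 -> active={job_E:*/8, job_G:*/13}
Op 3: unregister job_G -> active={job_E:*/8}
Op 4: unregister job_E -> active={}
Op 5: register job_G */2 -> active={job_G:*/2}
Op 6: register job_E */18 -> active={job_E:*/18, job_G:*/2}
Op 7: unregister job_G -> active={job_E:*/18}
Op 8: unregister job_E -> active={}
Op 9: register job_F */11 -> active={job_F:*/11}
Op 10: register job_D */11 -> active={job_D:*/11, job_F:*/11}
Op 11: register job_A */14 -> active={job_A:*/14, job_D:*/11, job_F:*/11}
Final interval of job_A = 14
Next fire of job_A after T=112: (112//14+1)*14 = 126

Answer: interval=14 next_fire=126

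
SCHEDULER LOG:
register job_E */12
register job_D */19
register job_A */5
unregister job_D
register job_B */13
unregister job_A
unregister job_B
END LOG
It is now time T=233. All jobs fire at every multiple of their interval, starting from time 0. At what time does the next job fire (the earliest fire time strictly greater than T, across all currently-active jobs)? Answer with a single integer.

Op 1: register job_E */12 -> active={job_E:*/12}
Op 2: register job_D */19 -> active={job_D:*/19, job_E:*/12}
Op 3: register job_A */5 -> active={job_A:*/5, job_D:*/19, job_E:*/12}
Op 4: unregister job_D -> active={job_A:*/5, job_E:*/12}
Op 5: register job_B */13 -> active={job_A:*/5, job_B:*/13, job_E:*/12}
Op 6: unregister job_A -> active={job_B:*/13, job_E:*/12}
Op 7: unregister job_B -> active={job_E:*/12}
  job_E: interval 12, next fire after T=233 is 240
Earliest fire time = 240 (job job_E)

Answer: 240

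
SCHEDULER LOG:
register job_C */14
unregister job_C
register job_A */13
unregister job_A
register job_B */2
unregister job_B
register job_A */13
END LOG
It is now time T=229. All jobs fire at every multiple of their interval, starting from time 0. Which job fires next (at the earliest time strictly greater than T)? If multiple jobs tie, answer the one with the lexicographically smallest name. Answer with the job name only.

Answer: job_A

Derivation:
Op 1: register job_C */14 -> active={job_C:*/14}
Op 2: unregister job_C -> active={}
Op 3: register job_A */13 -> active={job_A:*/13}
Op 4: unregister job_A -> active={}
Op 5: register job_B */2 -> active={job_B:*/2}
Op 6: unregister job_B -> active={}
Op 7: register job_A */13 -> active={job_A:*/13}
  job_A: interval 13, next fire after T=229 is 234
Earliest = 234, winner (lex tiebreak) = job_A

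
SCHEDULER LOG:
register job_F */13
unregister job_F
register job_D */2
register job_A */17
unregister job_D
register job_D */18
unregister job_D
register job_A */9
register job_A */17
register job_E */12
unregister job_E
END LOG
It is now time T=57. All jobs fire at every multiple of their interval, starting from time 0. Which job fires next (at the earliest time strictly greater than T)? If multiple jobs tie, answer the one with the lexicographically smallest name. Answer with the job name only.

Op 1: register job_F */13 -> active={job_F:*/13}
Op 2: unregister job_F -> active={}
Op 3: register job_D */2 -> active={job_D:*/2}
Op 4: register job_A */17 -> active={job_A:*/17, job_D:*/2}
Op 5: unregister job_D -> active={job_A:*/17}
Op 6: register job_D */18 -> active={job_A:*/17, job_D:*/18}
Op 7: unregister job_D -> active={job_A:*/17}
Op 8: register job_A */9 -> active={job_A:*/9}
Op 9: register job_A */17 -> active={job_A:*/17}
Op 10: register job_E */12 -> active={job_A:*/17, job_E:*/12}
Op 11: unregister job_E -> active={job_A:*/17}
  job_A: interval 17, next fire after T=57 is 68
Earliest = 68, winner (lex tiebreak) = job_A

Answer: job_A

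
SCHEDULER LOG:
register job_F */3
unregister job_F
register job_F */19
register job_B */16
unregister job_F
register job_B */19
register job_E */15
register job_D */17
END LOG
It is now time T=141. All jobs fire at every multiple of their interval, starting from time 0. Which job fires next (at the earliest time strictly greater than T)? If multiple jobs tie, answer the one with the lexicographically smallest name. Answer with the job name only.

Answer: job_E

Derivation:
Op 1: register job_F */3 -> active={job_F:*/3}
Op 2: unregister job_F -> active={}
Op 3: register job_F */19 -> active={job_F:*/19}
Op 4: register job_B */16 -> active={job_B:*/16, job_F:*/19}
Op 5: unregister job_F -> active={job_B:*/16}
Op 6: register job_B */19 -> active={job_B:*/19}
Op 7: register job_E */15 -> active={job_B:*/19, job_E:*/15}
Op 8: register job_D */17 -> active={job_B:*/19, job_D:*/17, job_E:*/15}
  job_B: interval 19, next fire after T=141 is 152
  job_D: interval 17, next fire after T=141 is 153
  job_E: interval 15, next fire after T=141 is 150
Earliest = 150, winner (lex tiebreak) = job_E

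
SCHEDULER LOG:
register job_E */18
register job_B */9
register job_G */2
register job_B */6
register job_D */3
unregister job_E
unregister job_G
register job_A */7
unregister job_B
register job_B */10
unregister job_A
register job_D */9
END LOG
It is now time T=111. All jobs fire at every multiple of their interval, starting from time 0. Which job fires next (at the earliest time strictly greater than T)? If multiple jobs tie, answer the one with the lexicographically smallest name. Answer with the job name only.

Answer: job_D

Derivation:
Op 1: register job_E */18 -> active={job_E:*/18}
Op 2: register job_B */9 -> active={job_B:*/9, job_E:*/18}
Op 3: register job_G */2 -> active={job_B:*/9, job_E:*/18, job_G:*/2}
Op 4: register job_B */6 -> active={job_B:*/6, job_E:*/18, job_G:*/2}
Op 5: register job_D */3 -> active={job_B:*/6, job_D:*/3, job_E:*/18, job_G:*/2}
Op 6: unregister job_E -> active={job_B:*/6, job_D:*/3, job_G:*/2}
Op 7: unregister job_G -> active={job_B:*/6, job_D:*/3}
Op 8: register job_A */7 -> active={job_A:*/7, job_B:*/6, job_D:*/3}
Op 9: unregister job_B -> active={job_A:*/7, job_D:*/3}
Op 10: register job_B */10 -> active={job_A:*/7, job_B:*/10, job_D:*/3}
Op 11: unregister job_A -> active={job_B:*/10, job_D:*/3}
Op 12: register job_D */9 -> active={job_B:*/10, job_D:*/9}
  job_B: interval 10, next fire after T=111 is 120
  job_D: interval 9, next fire after T=111 is 117
Earliest = 117, winner (lex tiebreak) = job_D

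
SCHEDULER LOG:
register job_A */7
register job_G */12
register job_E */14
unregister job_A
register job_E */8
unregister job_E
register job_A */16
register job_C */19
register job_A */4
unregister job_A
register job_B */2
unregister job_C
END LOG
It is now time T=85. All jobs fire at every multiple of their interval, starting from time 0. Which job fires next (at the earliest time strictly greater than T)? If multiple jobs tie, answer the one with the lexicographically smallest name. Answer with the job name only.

Op 1: register job_A */7 -> active={job_A:*/7}
Op 2: register job_G */12 -> active={job_A:*/7, job_G:*/12}
Op 3: register job_E */14 -> active={job_A:*/7, job_E:*/14, job_G:*/12}
Op 4: unregister job_A -> active={job_E:*/14, job_G:*/12}
Op 5: register job_E */8 -> active={job_E:*/8, job_G:*/12}
Op 6: unregister job_E -> active={job_G:*/12}
Op 7: register job_A */16 -> active={job_A:*/16, job_G:*/12}
Op 8: register job_C */19 -> active={job_A:*/16, job_C:*/19, job_G:*/12}
Op 9: register job_A */4 -> active={job_A:*/4, job_C:*/19, job_G:*/12}
Op 10: unregister job_A -> active={job_C:*/19, job_G:*/12}
Op 11: register job_B */2 -> active={job_B:*/2, job_C:*/19, job_G:*/12}
Op 12: unregister job_C -> active={job_B:*/2, job_G:*/12}
  job_B: interval 2, next fire after T=85 is 86
  job_G: interval 12, next fire after T=85 is 96
Earliest = 86, winner (lex tiebreak) = job_B

Answer: job_B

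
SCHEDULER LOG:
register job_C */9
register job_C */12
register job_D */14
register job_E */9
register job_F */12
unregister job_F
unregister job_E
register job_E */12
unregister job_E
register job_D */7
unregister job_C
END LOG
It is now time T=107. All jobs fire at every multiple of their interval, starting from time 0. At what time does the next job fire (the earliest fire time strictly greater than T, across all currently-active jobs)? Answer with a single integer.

Op 1: register job_C */9 -> active={job_C:*/9}
Op 2: register job_C */12 -> active={job_C:*/12}
Op 3: register job_D */14 -> active={job_C:*/12, job_D:*/14}
Op 4: register job_E */9 -> active={job_C:*/12, job_D:*/14, job_E:*/9}
Op 5: register job_F */12 -> active={job_C:*/12, job_D:*/14, job_E:*/9, job_F:*/12}
Op 6: unregister job_F -> active={job_C:*/12, job_D:*/14, job_E:*/9}
Op 7: unregister job_E -> active={job_C:*/12, job_D:*/14}
Op 8: register job_E */12 -> active={job_C:*/12, job_D:*/14, job_E:*/12}
Op 9: unregister job_E -> active={job_C:*/12, job_D:*/14}
Op 10: register job_D */7 -> active={job_C:*/12, job_D:*/7}
Op 11: unregister job_C -> active={job_D:*/7}
  job_D: interval 7, next fire after T=107 is 112
Earliest fire time = 112 (job job_D)

Answer: 112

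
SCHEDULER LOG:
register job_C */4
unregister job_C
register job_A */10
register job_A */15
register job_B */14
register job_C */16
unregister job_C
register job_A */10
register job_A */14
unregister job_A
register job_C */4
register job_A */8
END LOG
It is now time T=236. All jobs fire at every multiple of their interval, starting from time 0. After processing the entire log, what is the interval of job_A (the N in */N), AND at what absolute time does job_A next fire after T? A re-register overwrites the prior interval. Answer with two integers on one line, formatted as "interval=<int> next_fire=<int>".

Answer: interval=8 next_fire=240

Derivation:
Op 1: register job_C */4 -> active={job_C:*/4}
Op 2: unregister job_C -> active={}
Op 3: register job_A */10 -> active={job_A:*/10}
Op 4: register job_A */15 -> active={job_A:*/15}
Op 5: register job_B */14 -> active={job_A:*/15, job_B:*/14}
Op 6: register job_C */16 -> active={job_A:*/15, job_B:*/14, job_C:*/16}
Op 7: unregister job_C -> active={job_A:*/15, job_B:*/14}
Op 8: register job_A */10 -> active={job_A:*/10, job_B:*/14}
Op 9: register job_A */14 -> active={job_A:*/14, job_B:*/14}
Op 10: unregister job_A -> active={job_B:*/14}
Op 11: register job_C */4 -> active={job_B:*/14, job_C:*/4}
Op 12: register job_A */8 -> active={job_A:*/8, job_B:*/14, job_C:*/4}
Final interval of job_A = 8
Next fire of job_A after T=236: (236//8+1)*8 = 240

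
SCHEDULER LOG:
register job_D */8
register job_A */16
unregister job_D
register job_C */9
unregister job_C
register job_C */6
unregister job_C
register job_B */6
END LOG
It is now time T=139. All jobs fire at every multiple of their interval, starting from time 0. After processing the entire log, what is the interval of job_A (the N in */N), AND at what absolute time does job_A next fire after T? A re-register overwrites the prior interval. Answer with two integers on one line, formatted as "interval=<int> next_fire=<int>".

Op 1: register job_D */8 -> active={job_D:*/8}
Op 2: register job_A */16 -> active={job_A:*/16, job_D:*/8}
Op 3: unregister job_D -> active={job_A:*/16}
Op 4: register job_C */9 -> active={job_A:*/16, job_C:*/9}
Op 5: unregister job_C -> active={job_A:*/16}
Op 6: register job_C */6 -> active={job_A:*/16, job_C:*/6}
Op 7: unregister job_C -> active={job_A:*/16}
Op 8: register job_B */6 -> active={job_A:*/16, job_B:*/6}
Final interval of job_A = 16
Next fire of job_A after T=139: (139//16+1)*16 = 144

Answer: interval=16 next_fire=144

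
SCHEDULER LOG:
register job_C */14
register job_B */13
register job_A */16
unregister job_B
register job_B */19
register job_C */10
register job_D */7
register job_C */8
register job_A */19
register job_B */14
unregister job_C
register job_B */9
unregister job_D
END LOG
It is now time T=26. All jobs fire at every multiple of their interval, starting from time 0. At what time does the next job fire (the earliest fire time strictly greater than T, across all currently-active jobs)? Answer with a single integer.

Answer: 27

Derivation:
Op 1: register job_C */14 -> active={job_C:*/14}
Op 2: register job_B */13 -> active={job_B:*/13, job_C:*/14}
Op 3: register job_A */16 -> active={job_A:*/16, job_B:*/13, job_C:*/14}
Op 4: unregister job_B -> active={job_A:*/16, job_C:*/14}
Op 5: register job_B */19 -> active={job_A:*/16, job_B:*/19, job_C:*/14}
Op 6: register job_C */10 -> active={job_A:*/16, job_B:*/19, job_C:*/10}
Op 7: register job_D */7 -> active={job_A:*/16, job_B:*/19, job_C:*/10, job_D:*/7}
Op 8: register job_C */8 -> active={job_A:*/16, job_B:*/19, job_C:*/8, job_D:*/7}
Op 9: register job_A */19 -> active={job_A:*/19, job_B:*/19, job_C:*/8, job_D:*/7}
Op 10: register job_B */14 -> active={job_A:*/19, job_B:*/14, job_C:*/8, job_D:*/7}
Op 11: unregister job_C -> active={job_A:*/19, job_B:*/14, job_D:*/7}
Op 12: register job_B */9 -> active={job_A:*/19, job_B:*/9, job_D:*/7}
Op 13: unregister job_D -> active={job_A:*/19, job_B:*/9}
  job_A: interval 19, next fire after T=26 is 38
  job_B: interval 9, next fire after T=26 is 27
Earliest fire time = 27 (job job_B)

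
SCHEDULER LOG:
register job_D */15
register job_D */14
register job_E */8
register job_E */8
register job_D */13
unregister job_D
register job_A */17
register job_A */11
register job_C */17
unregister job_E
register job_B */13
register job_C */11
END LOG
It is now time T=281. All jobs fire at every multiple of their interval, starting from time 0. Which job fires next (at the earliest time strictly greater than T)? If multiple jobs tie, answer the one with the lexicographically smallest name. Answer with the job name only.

Answer: job_A

Derivation:
Op 1: register job_D */15 -> active={job_D:*/15}
Op 2: register job_D */14 -> active={job_D:*/14}
Op 3: register job_E */8 -> active={job_D:*/14, job_E:*/8}
Op 4: register job_E */8 -> active={job_D:*/14, job_E:*/8}
Op 5: register job_D */13 -> active={job_D:*/13, job_E:*/8}
Op 6: unregister job_D -> active={job_E:*/8}
Op 7: register job_A */17 -> active={job_A:*/17, job_E:*/8}
Op 8: register job_A */11 -> active={job_A:*/11, job_E:*/8}
Op 9: register job_C */17 -> active={job_A:*/11, job_C:*/17, job_E:*/8}
Op 10: unregister job_E -> active={job_A:*/11, job_C:*/17}
Op 11: register job_B */13 -> active={job_A:*/11, job_B:*/13, job_C:*/17}
Op 12: register job_C */11 -> active={job_A:*/11, job_B:*/13, job_C:*/11}
  job_A: interval 11, next fire after T=281 is 286
  job_B: interval 13, next fire after T=281 is 286
  job_C: interval 11, next fire after T=281 is 286
Earliest = 286, winner (lex tiebreak) = job_A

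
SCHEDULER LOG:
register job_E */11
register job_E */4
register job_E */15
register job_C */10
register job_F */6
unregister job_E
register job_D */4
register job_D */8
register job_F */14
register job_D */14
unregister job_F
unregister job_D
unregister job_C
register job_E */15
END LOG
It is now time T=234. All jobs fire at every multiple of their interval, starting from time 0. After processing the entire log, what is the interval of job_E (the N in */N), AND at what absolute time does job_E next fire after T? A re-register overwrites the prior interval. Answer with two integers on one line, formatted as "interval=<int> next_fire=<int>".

Answer: interval=15 next_fire=240

Derivation:
Op 1: register job_E */11 -> active={job_E:*/11}
Op 2: register job_E */4 -> active={job_E:*/4}
Op 3: register job_E */15 -> active={job_E:*/15}
Op 4: register job_C */10 -> active={job_C:*/10, job_E:*/15}
Op 5: register job_F */6 -> active={job_C:*/10, job_E:*/15, job_F:*/6}
Op 6: unregister job_E -> active={job_C:*/10, job_F:*/6}
Op 7: register job_D */4 -> active={job_C:*/10, job_D:*/4, job_F:*/6}
Op 8: register job_D */8 -> active={job_C:*/10, job_D:*/8, job_F:*/6}
Op 9: register job_F */14 -> active={job_C:*/10, job_D:*/8, job_F:*/14}
Op 10: register job_D */14 -> active={job_C:*/10, job_D:*/14, job_F:*/14}
Op 11: unregister job_F -> active={job_C:*/10, job_D:*/14}
Op 12: unregister job_D -> active={job_C:*/10}
Op 13: unregister job_C -> active={}
Op 14: register job_E */15 -> active={job_E:*/15}
Final interval of job_E = 15
Next fire of job_E after T=234: (234//15+1)*15 = 240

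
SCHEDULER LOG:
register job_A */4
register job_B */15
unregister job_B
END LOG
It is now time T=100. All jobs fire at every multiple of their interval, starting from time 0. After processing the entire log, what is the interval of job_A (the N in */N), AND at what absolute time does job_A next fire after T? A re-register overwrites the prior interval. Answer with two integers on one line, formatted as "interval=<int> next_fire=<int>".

Op 1: register job_A */4 -> active={job_A:*/4}
Op 2: register job_B */15 -> active={job_A:*/4, job_B:*/15}
Op 3: unregister job_B -> active={job_A:*/4}
Final interval of job_A = 4
Next fire of job_A after T=100: (100//4+1)*4 = 104

Answer: interval=4 next_fire=104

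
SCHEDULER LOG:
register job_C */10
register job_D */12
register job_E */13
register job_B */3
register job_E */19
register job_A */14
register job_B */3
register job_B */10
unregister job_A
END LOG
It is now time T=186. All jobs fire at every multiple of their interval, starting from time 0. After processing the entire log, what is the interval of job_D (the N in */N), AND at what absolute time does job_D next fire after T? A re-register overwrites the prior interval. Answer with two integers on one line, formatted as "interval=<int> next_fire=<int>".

Op 1: register job_C */10 -> active={job_C:*/10}
Op 2: register job_D */12 -> active={job_C:*/10, job_D:*/12}
Op 3: register job_E */13 -> active={job_C:*/10, job_D:*/12, job_E:*/13}
Op 4: register job_B */3 -> active={job_B:*/3, job_C:*/10, job_D:*/12, job_E:*/13}
Op 5: register job_E */19 -> active={job_B:*/3, job_C:*/10, job_D:*/12, job_E:*/19}
Op 6: register job_A */14 -> active={job_A:*/14, job_B:*/3, job_C:*/10, job_D:*/12, job_E:*/19}
Op 7: register job_B */3 -> active={job_A:*/14, job_B:*/3, job_C:*/10, job_D:*/12, job_E:*/19}
Op 8: register job_B */10 -> active={job_A:*/14, job_B:*/10, job_C:*/10, job_D:*/12, job_E:*/19}
Op 9: unregister job_A -> active={job_B:*/10, job_C:*/10, job_D:*/12, job_E:*/19}
Final interval of job_D = 12
Next fire of job_D after T=186: (186//12+1)*12 = 192

Answer: interval=12 next_fire=192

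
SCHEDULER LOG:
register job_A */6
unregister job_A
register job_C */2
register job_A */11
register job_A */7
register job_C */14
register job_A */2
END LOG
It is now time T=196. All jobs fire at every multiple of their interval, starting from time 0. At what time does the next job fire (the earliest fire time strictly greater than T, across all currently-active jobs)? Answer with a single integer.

Op 1: register job_A */6 -> active={job_A:*/6}
Op 2: unregister job_A -> active={}
Op 3: register job_C */2 -> active={job_C:*/2}
Op 4: register job_A */11 -> active={job_A:*/11, job_C:*/2}
Op 5: register job_A */7 -> active={job_A:*/7, job_C:*/2}
Op 6: register job_C */14 -> active={job_A:*/7, job_C:*/14}
Op 7: register job_A */2 -> active={job_A:*/2, job_C:*/14}
  job_A: interval 2, next fire after T=196 is 198
  job_C: interval 14, next fire after T=196 is 210
Earliest fire time = 198 (job job_A)

Answer: 198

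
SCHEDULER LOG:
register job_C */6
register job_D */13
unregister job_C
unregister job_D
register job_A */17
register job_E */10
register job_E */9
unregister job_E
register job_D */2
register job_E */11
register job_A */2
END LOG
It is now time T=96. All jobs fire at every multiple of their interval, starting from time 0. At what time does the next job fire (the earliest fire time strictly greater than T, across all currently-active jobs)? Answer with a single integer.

Answer: 98

Derivation:
Op 1: register job_C */6 -> active={job_C:*/6}
Op 2: register job_D */13 -> active={job_C:*/6, job_D:*/13}
Op 3: unregister job_C -> active={job_D:*/13}
Op 4: unregister job_D -> active={}
Op 5: register job_A */17 -> active={job_A:*/17}
Op 6: register job_E */10 -> active={job_A:*/17, job_E:*/10}
Op 7: register job_E */9 -> active={job_A:*/17, job_E:*/9}
Op 8: unregister job_E -> active={job_A:*/17}
Op 9: register job_D */2 -> active={job_A:*/17, job_D:*/2}
Op 10: register job_E */11 -> active={job_A:*/17, job_D:*/2, job_E:*/11}
Op 11: register job_A */2 -> active={job_A:*/2, job_D:*/2, job_E:*/11}
  job_A: interval 2, next fire after T=96 is 98
  job_D: interval 2, next fire after T=96 is 98
  job_E: interval 11, next fire after T=96 is 99
Earliest fire time = 98 (job job_A)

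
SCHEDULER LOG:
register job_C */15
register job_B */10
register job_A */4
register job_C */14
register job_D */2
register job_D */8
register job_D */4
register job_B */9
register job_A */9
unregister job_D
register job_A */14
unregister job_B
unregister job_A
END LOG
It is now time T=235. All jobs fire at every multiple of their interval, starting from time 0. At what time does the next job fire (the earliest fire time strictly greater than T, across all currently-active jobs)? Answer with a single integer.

Op 1: register job_C */15 -> active={job_C:*/15}
Op 2: register job_B */10 -> active={job_B:*/10, job_C:*/15}
Op 3: register job_A */4 -> active={job_A:*/4, job_B:*/10, job_C:*/15}
Op 4: register job_C */14 -> active={job_A:*/4, job_B:*/10, job_C:*/14}
Op 5: register job_D */2 -> active={job_A:*/4, job_B:*/10, job_C:*/14, job_D:*/2}
Op 6: register job_D */8 -> active={job_A:*/4, job_B:*/10, job_C:*/14, job_D:*/8}
Op 7: register job_D */4 -> active={job_A:*/4, job_B:*/10, job_C:*/14, job_D:*/4}
Op 8: register job_B */9 -> active={job_A:*/4, job_B:*/9, job_C:*/14, job_D:*/4}
Op 9: register job_A */9 -> active={job_A:*/9, job_B:*/9, job_C:*/14, job_D:*/4}
Op 10: unregister job_D -> active={job_A:*/9, job_B:*/9, job_C:*/14}
Op 11: register job_A */14 -> active={job_A:*/14, job_B:*/9, job_C:*/14}
Op 12: unregister job_B -> active={job_A:*/14, job_C:*/14}
Op 13: unregister job_A -> active={job_C:*/14}
  job_C: interval 14, next fire after T=235 is 238
Earliest fire time = 238 (job job_C)

Answer: 238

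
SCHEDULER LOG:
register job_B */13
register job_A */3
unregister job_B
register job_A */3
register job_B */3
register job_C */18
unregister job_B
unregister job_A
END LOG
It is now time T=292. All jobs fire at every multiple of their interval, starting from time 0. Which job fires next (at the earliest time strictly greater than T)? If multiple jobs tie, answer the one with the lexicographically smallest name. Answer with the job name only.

Answer: job_C

Derivation:
Op 1: register job_B */13 -> active={job_B:*/13}
Op 2: register job_A */3 -> active={job_A:*/3, job_B:*/13}
Op 3: unregister job_B -> active={job_A:*/3}
Op 4: register job_A */3 -> active={job_A:*/3}
Op 5: register job_B */3 -> active={job_A:*/3, job_B:*/3}
Op 6: register job_C */18 -> active={job_A:*/3, job_B:*/3, job_C:*/18}
Op 7: unregister job_B -> active={job_A:*/3, job_C:*/18}
Op 8: unregister job_A -> active={job_C:*/18}
  job_C: interval 18, next fire after T=292 is 306
Earliest = 306, winner (lex tiebreak) = job_C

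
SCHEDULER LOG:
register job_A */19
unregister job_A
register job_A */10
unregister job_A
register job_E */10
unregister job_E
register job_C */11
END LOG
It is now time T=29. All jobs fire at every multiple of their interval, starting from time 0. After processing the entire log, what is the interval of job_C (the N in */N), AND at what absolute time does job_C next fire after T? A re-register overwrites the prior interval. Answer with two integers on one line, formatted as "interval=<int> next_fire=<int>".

Answer: interval=11 next_fire=33

Derivation:
Op 1: register job_A */19 -> active={job_A:*/19}
Op 2: unregister job_A -> active={}
Op 3: register job_A */10 -> active={job_A:*/10}
Op 4: unregister job_A -> active={}
Op 5: register job_E */10 -> active={job_E:*/10}
Op 6: unregister job_E -> active={}
Op 7: register job_C */11 -> active={job_C:*/11}
Final interval of job_C = 11
Next fire of job_C after T=29: (29//11+1)*11 = 33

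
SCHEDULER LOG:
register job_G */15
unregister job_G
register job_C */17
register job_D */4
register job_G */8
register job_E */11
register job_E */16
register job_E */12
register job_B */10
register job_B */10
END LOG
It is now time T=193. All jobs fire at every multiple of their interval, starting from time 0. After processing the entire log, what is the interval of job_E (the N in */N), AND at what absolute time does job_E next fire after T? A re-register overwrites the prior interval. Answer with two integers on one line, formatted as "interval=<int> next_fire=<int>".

Op 1: register job_G */15 -> active={job_G:*/15}
Op 2: unregister job_G -> active={}
Op 3: register job_C */17 -> active={job_C:*/17}
Op 4: register job_D */4 -> active={job_C:*/17, job_D:*/4}
Op 5: register job_G */8 -> active={job_C:*/17, job_D:*/4, job_G:*/8}
Op 6: register job_E */11 -> active={job_C:*/17, job_D:*/4, job_E:*/11, job_G:*/8}
Op 7: register job_E */16 -> active={job_C:*/17, job_D:*/4, job_E:*/16, job_G:*/8}
Op 8: register job_E */12 -> active={job_C:*/17, job_D:*/4, job_E:*/12, job_G:*/8}
Op 9: register job_B */10 -> active={job_B:*/10, job_C:*/17, job_D:*/4, job_E:*/12, job_G:*/8}
Op 10: register job_B */10 -> active={job_B:*/10, job_C:*/17, job_D:*/4, job_E:*/12, job_G:*/8}
Final interval of job_E = 12
Next fire of job_E after T=193: (193//12+1)*12 = 204

Answer: interval=12 next_fire=204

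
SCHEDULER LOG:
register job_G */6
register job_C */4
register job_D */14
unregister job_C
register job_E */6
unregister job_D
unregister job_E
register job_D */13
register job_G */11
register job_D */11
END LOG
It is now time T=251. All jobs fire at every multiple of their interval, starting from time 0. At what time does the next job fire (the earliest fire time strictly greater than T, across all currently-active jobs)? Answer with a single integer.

Answer: 253

Derivation:
Op 1: register job_G */6 -> active={job_G:*/6}
Op 2: register job_C */4 -> active={job_C:*/4, job_G:*/6}
Op 3: register job_D */14 -> active={job_C:*/4, job_D:*/14, job_G:*/6}
Op 4: unregister job_C -> active={job_D:*/14, job_G:*/6}
Op 5: register job_E */6 -> active={job_D:*/14, job_E:*/6, job_G:*/6}
Op 6: unregister job_D -> active={job_E:*/6, job_G:*/6}
Op 7: unregister job_E -> active={job_G:*/6}
Op 8: register job_D */13 -> active={job_D:*/13, job_G:*/6}
Op 9: register job_G */11 -> active={job_D:*/13, job_G:*/11}
Op 10: register job_D */11 -> active={job_D:*/11, job_G:*/11}
  job_D: interval 11, next fire after T=251 is 253
  job_G: interval 11, next fire after T=251 is 253
Earliest fire time = 253 (job job_D)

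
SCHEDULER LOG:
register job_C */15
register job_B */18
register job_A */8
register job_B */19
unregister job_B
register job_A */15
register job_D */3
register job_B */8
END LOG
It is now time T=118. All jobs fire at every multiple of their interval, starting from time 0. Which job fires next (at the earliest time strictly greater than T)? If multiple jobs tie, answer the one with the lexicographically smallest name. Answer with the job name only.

Op 1: register job_C */15 -> active={job_C:*/15}
Op 2: register job_B */18 -> active={job_B:*/18, job_C:*/15}
Op 3: register job_A */8 -> active={job_A:*/8, job_B:*/18, job_C:*/15}
Op 4: register job_B */19 -> active={job_A:*/8, job_B:*/19, job_C:*/15}
Op 5: unregister job_B -> active={job_A:*/8, job_C:*/15}
Op 6: register job_A */15 -> active={job_A:*/15, job_C:*/15}
Op 7: register job_D */3 -> active={job_A:*/15, job_C:*/15, job_D:*/3}
Op 8: register job_B */8 -> active={job_A:*/15, job_B:*/8, job_C:*/15, job_D:*/3}
  job_A: interval 15, next fire after T=118 is 120
  job_B: interval 8, next fire after T=118 is 120
  job_C: interval 15, next fire after T=118 is 120
  job_D: interval 3, next fire after T=118 is 120
Earliest = 120, winner (lex tiebreak) = job_A

Answer: job_A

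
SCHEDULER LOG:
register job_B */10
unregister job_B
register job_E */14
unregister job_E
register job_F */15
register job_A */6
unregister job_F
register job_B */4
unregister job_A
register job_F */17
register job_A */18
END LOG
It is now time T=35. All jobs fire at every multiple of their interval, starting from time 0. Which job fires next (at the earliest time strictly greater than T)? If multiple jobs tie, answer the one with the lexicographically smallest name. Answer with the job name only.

Op 1: register job_B */10 -> active={job_B:*/10}
Op 2: unregister job_B -> active={}
Op 3: register job_E */14 -> active={job_E:*/14}
Op 4: unregister job_E -> active={}
Op 5: register job_F */15 -> active={job_F:*/15}
Op 6: register job_A */6 -> active={job_A:*/6, job_F:*/15}
Op 7: unregister job_F -> active={job_A:*/6}
Op 8: register job_B */4 -> active={job_A:*/6, job_B:*/4}
Op 9: unregister job_A -> active={job_B:*/4}
Op 10: register job_F */17 -> active={job_B:*/4, job_F:*/17}
Op 11: register job_A */18 -> active={job_A:*/18, job_B:*/4, job_F:*/17}
  job_A: interval 18, next fire after T=35 is 36
  job_B: interval 4, next fire after T=35 is 36
  job_F: interval 17, next fire after T=35 is 51
Earliest = 36, winner (lex tiebreak) = job_A

Answer: job_A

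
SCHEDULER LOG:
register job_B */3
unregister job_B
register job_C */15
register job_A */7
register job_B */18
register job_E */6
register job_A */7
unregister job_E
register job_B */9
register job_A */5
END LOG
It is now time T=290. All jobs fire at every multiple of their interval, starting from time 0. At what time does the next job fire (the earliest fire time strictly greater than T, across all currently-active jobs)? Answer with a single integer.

Answer: 295

Derivation:
Op 1: register job_B */3 -> active={job_B:*/3}
Op 2: unregister job_B -> active={}
Op 3: register job_C */15 -> active={job_C:*/15}
Op 4: register job_A */7 -> active={job_A:*/7, job_C:*/15}
Op 5: register job_B */18 -> active={job_A:*/7, job_B:*/18, job_C:*/15}
Op 6: register job_E */6 -> active={job_A:*/7, job_B:*/18, job_C:*/15, job_E:*/6}
Op 7: register job_A */7 -> active={job_A:*/7, job_B:*/18, job_C:*/15, job_E:*/6}
Op 8: unregister job_E -> active={job_A:*/7, job_B:*/18, job_C:*/15}
Op 9: register job_B */9 -> active={job_A:*/7, job_B:*/9, job_C:*/15}
Op 10: register job_A */5 -> active={job_A:*/5, job_B:*/9, job_C:*/15}
  job_A: interval 5, next fire after T=290 is 295
  job_B: interval 9, next fire after T=290 is 297
  job_C: interval 15, next fire after T=290 is 300
Earliest fire time = 295 (job job_A)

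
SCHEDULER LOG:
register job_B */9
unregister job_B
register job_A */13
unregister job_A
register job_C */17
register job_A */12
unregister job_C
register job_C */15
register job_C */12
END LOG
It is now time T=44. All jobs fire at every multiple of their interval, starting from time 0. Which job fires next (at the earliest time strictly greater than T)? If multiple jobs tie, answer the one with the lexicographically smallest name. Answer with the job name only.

Answer: job_A

Derivation:
Op 1: register job_B */9 -> active={job_B:*/9}
Op 2: unregister job_B -> active={}
Op 3: register job_A */13 -> active={job_A:*/13}
Op 4: unregister job_A -> active={}
Op 5: register job_C */17 -> active={job_C:*/17}
Op 6: register job_A */12 -> active={job_A:*/12, job_C:*/17}
Op 7: unregister job_C -> active={job_A:*/12}
Op 8: register job_C */15 -> active={job_A:*/12, job_C:*/15}
Op 9: register job_C */12 -> active={job_A:*/12, job_C:*/12}
  job_A: interval 12, next fire after T=44 is 48
  job_C: interval 12, next fire after T=44 is 48
Earliest = 48, winner (lex tiebreak) = job_A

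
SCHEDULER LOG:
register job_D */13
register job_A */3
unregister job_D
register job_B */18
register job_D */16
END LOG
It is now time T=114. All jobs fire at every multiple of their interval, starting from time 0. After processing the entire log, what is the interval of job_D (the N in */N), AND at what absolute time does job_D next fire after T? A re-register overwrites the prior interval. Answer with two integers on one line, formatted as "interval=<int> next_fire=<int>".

Answer: interval=16 next_fire=128

Derivation:
Op 1: register job_D */13 -> active={job_D:*/13}
Op 2: register job_A */3 -> active={job_A:*/3, job_D:*/13}
Op 3: unregister job_D -> active={job_A:*/3}
Op 4: register job_B */18 -> active={job_A:*/3, job_B:*/18}
Op 5: register job_D */16 -> active={job_A:*/3, job_B:*/18, job_D:*/16}
Final interval of job_D = 16
Next fire of job_D after T=114: (114//16+1)*16 = 128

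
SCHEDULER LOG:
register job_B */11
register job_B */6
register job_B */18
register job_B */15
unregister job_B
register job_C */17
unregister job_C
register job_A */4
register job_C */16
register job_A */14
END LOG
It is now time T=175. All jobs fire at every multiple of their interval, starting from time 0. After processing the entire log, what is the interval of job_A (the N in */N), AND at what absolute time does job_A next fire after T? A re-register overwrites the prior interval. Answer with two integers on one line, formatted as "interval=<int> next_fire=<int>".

Answer: interval=14 next_fire=182

Derivation:
Op 1: register job_B */11 -> active={job_B:*/11}
Op 2: register job_B */6 -> active={job_B:*/6}
Op 3: register job_B */18 -> active={job_B:*/18}
Op 4: register job_B */15 -> active={job_B:*/15}
Op 5: unregister job_B -> active={}
Op 6: register job_C */17 -> active={job_C:*/17}
Op 7: unregister job_C -> active={}
Op 8: register job_A */4 -> active={job_A:*/4}
Op 9: register job_C */16 -> active={job_A:*/4, job_C:*/16}
Op 10: register job_A */14 -> active={job_A:*/14, job_C:*/16}
Final interval of job_A = 14
Next fire of job_A after T=175: (175//14+1)*14 = 182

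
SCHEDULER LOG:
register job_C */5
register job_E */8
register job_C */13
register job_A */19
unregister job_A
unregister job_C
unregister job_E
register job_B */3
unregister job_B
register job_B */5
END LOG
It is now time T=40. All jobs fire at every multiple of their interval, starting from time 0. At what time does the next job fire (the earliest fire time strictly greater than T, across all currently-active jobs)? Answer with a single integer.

Op 1: register job_C */5 -> active={job_C:*/5}
Op 2: register job_E */8 -> active={job_C:*/5, job_E:*/8}
Op 3: register job_C */13 -> active={job_C:*/13, job_E:*/8}
Op 4: register job_A */19 -> active={job_A:*/19, job_C:*/13, job_E:*/8}
Op 5: unregister job_A -> active={job_C:*/13, job_E:*/8}
Op 6: unregister job_C -> active={job_E:*/8}
Op 7: unregister job_E -> active={}
Op 8: register job_B */3 -> active={job_B:*/3}
Op 9: unregister job_B -> active={}
Op 10: register job_B */5 -> active={job_B:*/5}
  job_B: interval 5, next fire after T=40 is 45
Earliest fire time = 45 (job job_B)

Answer: 45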